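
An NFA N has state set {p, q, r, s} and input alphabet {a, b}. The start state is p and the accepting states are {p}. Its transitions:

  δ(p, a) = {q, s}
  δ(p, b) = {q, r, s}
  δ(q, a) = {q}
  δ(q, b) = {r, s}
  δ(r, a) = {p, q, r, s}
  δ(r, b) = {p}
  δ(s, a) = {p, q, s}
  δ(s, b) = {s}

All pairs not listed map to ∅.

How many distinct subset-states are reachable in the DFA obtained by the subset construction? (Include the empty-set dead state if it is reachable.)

8

Start state of the DFA: {p}.
{p} --a--> {q, s}  [new]
{p} --b--> {q, r, s}  [new]
{q, s} --a--> {p, q, s}  [new]
{q, s} --b--> {r, s}  [new]
{q, r, s} --a--> {p, q, r, s}  [new]
{q, r, s} --b--> {p, r, s}  [new]
{p, q, s} --a--> {p, q, s}  [seen]
{p, q, s} --b--> {q, r, s}  [seen]
{r, s} --a--> {p, q, r, s}  [seen]
{r, s} --b--> {p, s}  [new]
{p, q, r, s} --a--> {p, q, r, s}  [seen]
{p, q, r, s} --b--> {p, q, r, s}  [seen]
{p, r, s} --a--> {p, q, r, s}  [seen]
{p, r, s} --b--> {p, q, r, s}  [seen]
{p, s} --a--> {p, q, s}  [seen]
{p, s} --b--> {q, r, s}  [seen]
Reachable DFA states: {p}, {q, s}, {q, r, s}, {p, q, s}, {r, s}, {p, q, r, s}, {p, r, s}, {p, s}.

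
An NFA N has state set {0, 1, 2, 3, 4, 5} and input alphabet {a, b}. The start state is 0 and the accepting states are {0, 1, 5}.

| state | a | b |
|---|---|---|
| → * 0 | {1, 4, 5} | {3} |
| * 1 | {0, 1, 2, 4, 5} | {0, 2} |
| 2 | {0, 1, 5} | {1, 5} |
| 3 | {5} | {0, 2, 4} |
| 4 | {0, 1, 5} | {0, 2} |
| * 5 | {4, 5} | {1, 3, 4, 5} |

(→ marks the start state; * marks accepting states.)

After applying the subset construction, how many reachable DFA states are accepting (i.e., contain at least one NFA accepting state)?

10

Start state of the DFA: {0}.
{0} --a--> {1, 4, 5}  [new]
{0} --b--> {3}  [new]
{1, 4, 5} --a--> {0, 1, 2, 4, 5}  [new]
{1, 4, 5} --b--> {0, 1, 2, 3, 4, 5}  [new]
{3} --a--> {5}  [new]
{3} --b--> {0, 2, 4}  [new]
{0, 1, 2, 4, 5} --a--> {0, 1, 2, 4, 5}  [seen]
{0, 1, 2, 4, 5} --b--> {0, 1, 2, 3, 4, 5}  [seen]
{0, 1, 2, 3, 4, 5} --a--> {0, 1, 2, 4, 5}  [seen]
{0, 1, 2, 3, 4, 5} --b--> {0, 1, 2, 3, 4, 5}  [seen]
{5} --a--> {4, 5}  [new]
{5} --b--> {1, 3, 4, 5}  [new]
{0, 2, 4} --a--> {0, 1, 4, 5}  [new]
{0, 2, 4} --b--> {0, 1, 2, 3, 5}  [new]
{4, 5} --a--> {0, 1, 4, 5}  [seen]
{4, 5} --b--> {0, 1, 2, 3, 4, 5}  [seen]
{1, 3, 4, 5} --a--> {0, 1, 2, 4, 5}  [seen]
{1, 3, 4, 5} --b--> {0, 1, 2, 3, 4, 5}  [seen]
{0, 1, 4, 5} --a--> {0, 1, 2, 4, 5}  [seen]
{0, 1, 4, 5} --b--> {0, 1, 2, 3, 4, 5}  [seen]
{0, 1, 2, 3, 5} --a--> {0, 1, 2, 4, 5}  [seen]
{0, 1, 2, 3, 5} --b--> {0, 1, 2, 3, 4, 5}  [seen]
Reachable DFA states: {0}, {1, 4, 5}, {3}, {0, 1, 2, 4, 5}, {0, 1, 2, 3, 4, 5}, {5}, {0, 2, 4}, {4, 5}, {1, 3, 4, 5}, {0, 1, 4, 5}, {0, 1, 2, 3, 5}.
Accepting DFA states (contain an NFA accepting state): {0}, {1, 4, 5}, {0, 1, 2, 4, 5}, {0, 1, 2, 3, 4, 5}, {5}, {0, 2, 4}, {4, 5}, {1, 3, 4, 5}, {0, 1, 4, 5}, {0, 1, 2, 3, 5}.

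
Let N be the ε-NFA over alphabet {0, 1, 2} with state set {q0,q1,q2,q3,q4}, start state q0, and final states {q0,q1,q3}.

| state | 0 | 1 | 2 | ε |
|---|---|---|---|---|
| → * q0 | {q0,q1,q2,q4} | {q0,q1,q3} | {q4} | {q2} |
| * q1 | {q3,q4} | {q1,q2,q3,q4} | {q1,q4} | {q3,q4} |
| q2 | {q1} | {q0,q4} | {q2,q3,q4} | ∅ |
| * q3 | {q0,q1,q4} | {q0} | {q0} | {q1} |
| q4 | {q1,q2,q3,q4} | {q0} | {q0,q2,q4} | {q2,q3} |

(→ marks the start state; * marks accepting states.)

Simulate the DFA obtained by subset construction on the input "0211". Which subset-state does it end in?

Start: {q0,q2}.
δ(q0,0) = {q0,q1,q2,q4}; δ(q2,0) = {q1}.
Union: {q0,q1,q2,q4}.
ε-closure gives {q0,q1,q2,q3,q4}.
After 0: {q0,q1,q2,q3,q4}.
δ(q0,2) = {q4}; δ(q1,2) = {q1,q4}; δ(q2,2) = {q2,q3,q4}; δ(q3,2) = {q0}; δ(q4,2) = {q0,q2,q4}.
Union: {q0,q1,q2,q3,q4}.
After 2: {q0,q1,q2,q3,q4}.
δ(q0,1) = {q0,q1,q3}; δ(q1,1) = {q1,q2,q3,q4}; δ(q2,1) = {q0,q4}; δ(q3,1) = {q0}; δ(q4,1) = {q0}.
Union: {q0,q1,q2,q3,q4}.
After 1: {q0,q1,q2,q3,q4}.
δ(q0,1) = {q0,q1,q3}; δ(q1,1) = {q1,q2,q3,q4}; δ(q2,1) = {q0,q4}; δ(q3,1) = {q0}; δ(q4,1) = {q0}.
Union: {q0,q1,q2,q3,q4}.
After 1: {q0,q1,q2,q3,q4}.

{q0,q1,q2,q3,q4}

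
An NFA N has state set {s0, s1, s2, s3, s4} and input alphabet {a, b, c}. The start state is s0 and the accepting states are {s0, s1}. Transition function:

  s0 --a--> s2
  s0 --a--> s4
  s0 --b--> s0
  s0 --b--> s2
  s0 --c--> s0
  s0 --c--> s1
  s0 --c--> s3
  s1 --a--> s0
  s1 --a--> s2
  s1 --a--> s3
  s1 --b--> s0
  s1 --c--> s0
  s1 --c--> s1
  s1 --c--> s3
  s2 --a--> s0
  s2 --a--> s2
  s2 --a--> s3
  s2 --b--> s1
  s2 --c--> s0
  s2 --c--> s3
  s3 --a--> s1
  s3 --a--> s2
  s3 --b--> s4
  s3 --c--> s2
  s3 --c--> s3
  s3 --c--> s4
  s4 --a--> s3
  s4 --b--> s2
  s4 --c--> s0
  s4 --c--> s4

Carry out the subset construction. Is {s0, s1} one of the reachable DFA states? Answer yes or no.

yes

Start state of the DFA: {s0}.
{s0} --a--> {s2, s4}  [new]
{s0} --b--> {s0, s2}  [new]
{s0} --c--> {s0, s1, s3}  [new]
{s2, s4} --a--> {s0, s2, s3}  [new]
{s2, s4} --b--> {s1, s2}  [new]
{s2, s4} --c--> {s0, s3, s4}  [new]
{s0, s2} --a--> {s0, s2, s3, s4}  [new]
{s0, s2} --b--> {s0, s1, s2}  [new]
{s0, s2} --c--> {s0, s1, s3}  [seen]
{s0, s1, s3} --a--> {s0, s1, s2, s3, s4}  [new]
{s0, s1, s3} --b--> {s0, s2, s4}  [new]
{s0, s1, s3} --c--> {s0, s1, s2, s3, s4}  [seen]
{s0, s2, s3} --a--> {s0, s1, s2, s3, s4}  [seen]
{s0, s2, s3} --b--> {s0, s1, s2, s4}  [new]
{s0, s2, s3} --c--> {s0, s1, s2, s3, s4}  [seen]
{s1, s2} --a--> {s0, s2, s3}  [seen]
{s1, s2} --b--> {s0, s1}  [new]
{s1, s2} --c--> {s0, s1, s3}  [seen]
{s0, s3, s4} --a--> {s1, s2, s3, s4}  [new]
{s0, s3, s4} --b--> {s0, s2, s4}  [seen]
{s0, s3, s4} --c--> {s0, s1, s2, s3, s4}  [seen]
{s0, s2, s3, s4} --a--> {s0, s1, s2, s3, s4}  [seen]
{s0, s2, s3, s4} --b--> {s0, s1, s2, s4}  [seen]
{s0, s2, s3, s4} --c--> {s0, s1, s2, s3, s4}  [seen]
{s0, s1, s2} --a--> {s0, s2, s3, s4}  [seen]
{s0, s1, s2} --b--> {s0, s1, s2}  [seen]
{s0, s1, s2} --c--> {s0, s1, s3}  [seen]
{s0, s1, s2, s3, s4} --a--> {s0, s1, s2, s3, s4}  [seen]
{s0, s1, s2, s3, s4} --b--> {s0, s1, s2, s4}  [seen]
{s0, s1, s2, s3, s4} --c--> {s0, s1, s2, s3, s4}  [seen]
{s0, s2, s4} --a--> {s0, s2, s3, s4}  [seen]
{s0, s2, s4} --b--> {s0, s1, s2}  [seen]
{s0, s2, s4} --c--> {s0, s1, s3, s4}  [new]
{s0, s1, s2, s4} --a--> {s0, s2, s3, s4}  [seen]
{s0, s1, s2, s4} --b--> {s0, s1, s2}  [seen]
{s0, s1, s2, s4} --c--> {s0, s1, s3, s4}  [seen]
{s0, s1} --a--> {s0, s2, s3, s4}  [seen]
{s0, s1} --b--> {s0, s2}  [seen]
{s0, s1} --c--> {s0, s1, s3}  [seen]
{s1, s2, s3, s4} --a--> {s0, s1, s2, s3}  [new]
{s1, s2, s3, s4} --b--> {s0, s1, s2, s4}  [seen]
{s1, s2, s3, s4} --c--> {s0, s1, s2, s3, s4}  [seen]
{s0, s1, s3, s4} --a--> {s0, s1, s2, s3, s4}  [seen]
{s0, s1, s3, s4} --b--> {s0, s2, s4}  [seen]
{s0, s1, s3, s4} --c--> {s0, s1, s2, s3, s4}  [seen]
{s0, s1, s2, s3} --a--> {s0, s1, s2, s3, s4}  [seen]
{s0, s1, s2, s3} --b--> {s0, s1, s2, s4}  [seen]
{s0, s1, s2, s3} --c--> {s0, s1, s2, s3, s4}  [seen]
Reachable DFA states: {s0}, {s2, s4}, {s0, s2}, {s0, s1, s3}, {s0, s2, s3}, {s1, s2}, {s0, s3, s4}, {s0, s2, s3, s4}, {s0, s1, s2}, {s0, s1, s2, s3, s4}, {s0, s2, s4}, {s0, s1, s2, s4}, {s0, s1}, {s1, s2, s3, s4}, {s0, s1, s3, s4}, {s0, s1, s2, s3}.
{s0, s1} is among them.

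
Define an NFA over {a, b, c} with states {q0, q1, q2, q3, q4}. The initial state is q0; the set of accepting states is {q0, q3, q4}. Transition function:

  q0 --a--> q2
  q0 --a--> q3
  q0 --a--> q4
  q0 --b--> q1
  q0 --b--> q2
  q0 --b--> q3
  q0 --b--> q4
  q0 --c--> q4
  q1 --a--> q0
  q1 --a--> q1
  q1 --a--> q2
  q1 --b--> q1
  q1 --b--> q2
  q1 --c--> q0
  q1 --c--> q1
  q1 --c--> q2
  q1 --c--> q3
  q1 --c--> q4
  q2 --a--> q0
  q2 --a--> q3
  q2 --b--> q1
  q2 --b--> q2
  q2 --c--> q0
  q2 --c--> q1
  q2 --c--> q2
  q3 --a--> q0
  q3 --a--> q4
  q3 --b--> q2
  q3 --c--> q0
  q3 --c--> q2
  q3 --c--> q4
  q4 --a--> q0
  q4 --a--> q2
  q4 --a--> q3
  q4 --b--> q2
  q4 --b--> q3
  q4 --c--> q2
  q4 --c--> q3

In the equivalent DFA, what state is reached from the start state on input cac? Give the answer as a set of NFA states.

{q0, q1, q2, q4}

Start: {q0}.
δ(q0,c) = {q4}.
Union: {q4}.
After c: {q4}.
δ(q4,a) = {q0, q2, q3}.
Union: {q0, q2, q3}.
After a: {q0, q2, q3}.
δ(q0,c) = {q4}; δ(q2,c) = {q0, q1, q2}; δ(q3,c) = {q0, q2, q4}.
Union: {q0, q1, q2, q4}.
After c: {q0, q1, q2, q4}.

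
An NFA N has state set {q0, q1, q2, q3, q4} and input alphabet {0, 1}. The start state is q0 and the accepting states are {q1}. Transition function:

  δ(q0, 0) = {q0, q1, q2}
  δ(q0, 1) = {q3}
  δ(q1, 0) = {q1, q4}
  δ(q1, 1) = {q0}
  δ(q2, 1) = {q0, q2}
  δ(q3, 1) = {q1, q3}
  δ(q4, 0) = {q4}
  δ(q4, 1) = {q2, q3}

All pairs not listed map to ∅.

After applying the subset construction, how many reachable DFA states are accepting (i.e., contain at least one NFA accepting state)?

6

Start state of the DFA: {q0}.
{q0} --0--> {q0, q1, q2}  [new]
{q0} --1--> {q3}  [new]
{q0, q1, q2} --0--> {q0, q1, q2, q4}  [new]
{q0, q1, q2} --1--> {q0, q2, q3}  [new]
{q3} --0--> ∅  [new]
{q3} --1--> {q1, q3}  [new]
{q0, q1, q2, q4} --0--> {q0, q1, q2, q4}  [seen]
{q0, q1, q2, q4} --1--> {q0, q2, q3}  [seen]
{q0, q2, q3} --0--> {q0, q1, q2}  [seen]
{q0, q2, q3} --1--> {q0, q1, q2, q3}  [new]
∅ --0--> ∅  [seen]
∅ --1--> ∅  [seen]
{q1, q3} --0--> {q1, q4}  [new]
{q1, q3} --1--> {q0, q1, q3}  [new]
{q0, q1, q2, q3} --0--> {q0, q1, q2, q4}  [seen]
{q0, q1, q2, q3} --1--> {q0, q1, q2, q3}  [seen]
{q1, q4} --0--> {q1, q4}  [seen]
{q1, q4} --1--> {q0, q2, q3}  [seen]
{q0, q1, q3} --0--> {q0, q1, q2, q4}  [seen]
{q0, q1, q3} --1--> {q0, q1, q3}  [seen]
Reachable DFA states: {q0}, {q0, q1, q2}, {q3}, {q0, q1, q2, q4}, {q0, q2, q3}, ∅, {q1, q3}, {q0, q1, q2, q3}, {q1, q4}, {q0, q1, q3}.
Accepting DFA states (contain an NFA accepting state): {q0, q1, q2}, {q0, q1, q2, q4}, {q1, q3}, {q0, q1, q2, q3}, {q1, q4}, {q0, q1, q3}.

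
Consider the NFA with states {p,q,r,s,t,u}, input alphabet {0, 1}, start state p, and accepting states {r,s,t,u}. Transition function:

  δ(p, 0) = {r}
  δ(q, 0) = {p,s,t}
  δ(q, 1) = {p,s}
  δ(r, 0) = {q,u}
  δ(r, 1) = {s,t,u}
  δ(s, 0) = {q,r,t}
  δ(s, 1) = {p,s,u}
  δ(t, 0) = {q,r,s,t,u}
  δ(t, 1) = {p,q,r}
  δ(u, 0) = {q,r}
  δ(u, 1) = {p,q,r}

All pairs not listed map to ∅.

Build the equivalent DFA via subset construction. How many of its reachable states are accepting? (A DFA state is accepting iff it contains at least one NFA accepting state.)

Start state of the DFA: {p}.
{p} --0--> {r}  [new]
{p} --1--> ∅  [new]
{r} --0--> {q,u}  [new]
{r} --1--> {s,t,u}  [new]
∅ --0--> ∅  [seen]
∅ --1--> ∅  [seen]
{q,u} --0--> {p,q,r,s,t}  [new]
{q,u} --1--> {p,q,r,s}  [new]
{s,t,u} --0--> {q,r,s,t,u}  [new]
{s,t,u} --1--> {p,q,r,s,u}  [new]
{p,q,r,s,t} --0--> {p,q,r,s,t,u}  [new]
{p,q,r,s,t} --1--> {p,q,r,s,t,u}  [seen]
{p,q,r,s} --0--> {p,q,r,s,t,u}  [seen]
{p,q,r,s} --1--> {p,s,t,u}  [new]
{q,r,s,t,u} --0--> {p,q,r,s,t,u}  [seen]
{q,r,s,t,u} --1--> {p,q,r,s,t,u}  [seen]
{p,q,r,s,u} --0--> {p,q,r,s,t,u}  [seen]
{p,q,r,s,u} --1--> {p,q,r,s,t,u}  [seen]
{p,q,r,s,t,u} --0--> {p,q,r,s,t,u}  [seen]
{p,q,r,s,t,u} --1--> {p,q,r,s,t,u}  [seen]
{p,s,t,u} --0--> {q,r,s,t,u}  [seen]
{p,s,t,u} --1--> {p,q,r,s,u}  [seen]
Reachable DFA states: {p}, {r}, ∅, {q,u}, {s,t,u}, {p,q,r,s,t}, {p,q,r,s}, {q,r,s,t,u}, {p,q,r,s,u}, {p,q,r,s,t,u}, {p,s,t,u}.
Accepting DFA states (contain an NFA accepting state): {r}, {q,u}, {s,t,u}, {p,q,r,s,t}, {p,q,r,s}, {q,r,s,t,u}, {p,q,r,s,u}, {p,q,r,s,t,u}, {p,s,t,u}.

9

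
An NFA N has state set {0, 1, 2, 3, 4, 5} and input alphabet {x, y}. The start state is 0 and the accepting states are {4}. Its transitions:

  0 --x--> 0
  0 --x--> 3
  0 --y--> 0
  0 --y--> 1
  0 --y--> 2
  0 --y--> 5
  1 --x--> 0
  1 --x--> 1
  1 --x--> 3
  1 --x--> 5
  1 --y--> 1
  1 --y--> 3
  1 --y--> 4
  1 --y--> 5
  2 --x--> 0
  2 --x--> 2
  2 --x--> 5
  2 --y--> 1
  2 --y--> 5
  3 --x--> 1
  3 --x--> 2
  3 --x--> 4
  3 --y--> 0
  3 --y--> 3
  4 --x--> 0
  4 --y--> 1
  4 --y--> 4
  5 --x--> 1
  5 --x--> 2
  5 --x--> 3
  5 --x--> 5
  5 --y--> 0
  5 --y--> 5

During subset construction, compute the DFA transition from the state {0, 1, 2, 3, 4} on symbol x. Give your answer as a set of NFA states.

{0, 1, 2, 3, 4, 5}

δ(0,x) = {0, 3}; δ(1,x) = {0, 1, 3, 5}; δ(2,x) = {0, 2, 5}; δ(3,x) = {1, 2, 4}; δ(4,x) = {0}.
Union: {0, 1, 2, 3, 4, 5}.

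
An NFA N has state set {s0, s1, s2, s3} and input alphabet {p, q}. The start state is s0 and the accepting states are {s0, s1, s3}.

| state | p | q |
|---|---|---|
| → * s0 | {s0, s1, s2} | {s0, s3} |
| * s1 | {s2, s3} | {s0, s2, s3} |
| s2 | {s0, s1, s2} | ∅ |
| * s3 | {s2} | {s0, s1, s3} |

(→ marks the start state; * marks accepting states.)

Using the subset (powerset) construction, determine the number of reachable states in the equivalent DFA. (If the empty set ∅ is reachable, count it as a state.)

6

Start state of the DFA: {s0}.
{s0} --p--> {s0, s1, s2}  [new]
{s0} --q--> {s0, s3}  [new]
{s0, s1, s2} --p--> {s0, s1, s2, s3}  [new]
{s0, s1, s2} --q--> {s0, s2, s3}  [new]
{s0, s3} --p--> {s0, s1, s2}  [seen]
{s0, s3} --q--> {s0, s1, s3}  [new]
{s0, s1, s2, s3} --p--> {s0, s1, s2, s3}  [seen]
{s0, s1, s2, s3} --q--> {s0, s1, s2, s3}  [seen]
{s0, s2, s3} --p--> {s0, s1, s2}  [seen]
{s0, s2, s3} --q--> {s0, s1, s3}  [seen]
{s0, s1, s3} --p--> {s0, s1, s2, s3}  [seen]
{s0, s1, s3} --q--> {s0, s1, s2, s3}  [seen]
Reachable DFA states: {s0}, {s0, s1, s2}, {s0, s3}, {s0, s1, s2, s3}, {s0, s2, s3}, {s0, s1, s3}.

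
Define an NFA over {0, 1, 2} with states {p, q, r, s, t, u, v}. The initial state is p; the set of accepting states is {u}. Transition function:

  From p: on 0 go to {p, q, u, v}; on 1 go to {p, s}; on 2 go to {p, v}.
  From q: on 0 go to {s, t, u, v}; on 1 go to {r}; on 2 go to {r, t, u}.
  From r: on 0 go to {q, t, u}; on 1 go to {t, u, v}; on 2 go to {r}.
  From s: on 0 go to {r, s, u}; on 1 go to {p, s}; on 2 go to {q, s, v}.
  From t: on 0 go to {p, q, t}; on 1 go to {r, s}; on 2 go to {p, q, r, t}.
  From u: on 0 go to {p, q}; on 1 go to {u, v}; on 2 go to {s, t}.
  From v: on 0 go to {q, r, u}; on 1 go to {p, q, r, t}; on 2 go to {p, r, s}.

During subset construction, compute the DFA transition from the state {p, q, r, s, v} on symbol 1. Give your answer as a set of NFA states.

{p, q, r, s, t, u, v}

δ(p,1) = {p, s}; δ(q,1) = {r}; δ(r,1) = {t, u, v}; δ(s,1) = {p, s}; δ(v,1) = {p, q, r, t}.
Union: {p, q, r, s, t, u, v}.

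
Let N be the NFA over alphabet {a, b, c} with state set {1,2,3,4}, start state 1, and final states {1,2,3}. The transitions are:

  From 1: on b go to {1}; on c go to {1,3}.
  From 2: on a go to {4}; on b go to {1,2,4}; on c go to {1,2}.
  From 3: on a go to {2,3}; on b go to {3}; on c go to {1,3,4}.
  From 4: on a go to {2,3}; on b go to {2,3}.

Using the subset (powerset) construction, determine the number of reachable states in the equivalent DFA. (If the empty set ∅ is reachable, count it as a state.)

8

Start state of the DFA: {1}.
{1} --a--> ∅  [new]
{1} --b--> {1}  [seen]
{1} --c--> {1,3}  [new]
∅ --a--> ∅  [seen]
∅ --b--> ∅  [seen]
∅ --c--> ∅  [seen]
{1,3} --a--> {2,3}  [new]
{1,3} --b--> {1,3}  [seen]
{1,3} --c--> {1,3,4}  [new]
{2,3} --a--> {2,3,4}  [new]
{2,3} --b--> {1,2,3,4}  [new]
{2,3} --c--> {1,2,3,4}  [seen]
{1,3,4} --a--> {2,3}  [seen]
{1,3,4} --b--> {1,2,3}  [new]
{1,3,4} --c--> {1,3,4}  [seen]
{2,3,4} --a--> {2,3,4}  [seen]
{2,3,4} --b--> {1,2,3,4}  [seen]
{2,3,4} --c--> {1,2,3,4}  [seen]
{1,2,3,4} --a--> {2,3,4}  [seen]
{1,2,3,4} --b--> {1,2,3,4}  [seen]
{1,2,3,4} --c--> {1,2,3,4}  [seen]
{1,2,3} --a--> {2,3,4}  [seen]
{1,2,3} --b--> {1,2,3,4}  [seen]
{1,2,3} --c--> {1,2,3,4}  [seen]
Reachable DFA states: {1}, ∅, {1,3}, {2,3}, {1,3,4}, {2,3,4}, {1,2,3,4}, {1,2,3}.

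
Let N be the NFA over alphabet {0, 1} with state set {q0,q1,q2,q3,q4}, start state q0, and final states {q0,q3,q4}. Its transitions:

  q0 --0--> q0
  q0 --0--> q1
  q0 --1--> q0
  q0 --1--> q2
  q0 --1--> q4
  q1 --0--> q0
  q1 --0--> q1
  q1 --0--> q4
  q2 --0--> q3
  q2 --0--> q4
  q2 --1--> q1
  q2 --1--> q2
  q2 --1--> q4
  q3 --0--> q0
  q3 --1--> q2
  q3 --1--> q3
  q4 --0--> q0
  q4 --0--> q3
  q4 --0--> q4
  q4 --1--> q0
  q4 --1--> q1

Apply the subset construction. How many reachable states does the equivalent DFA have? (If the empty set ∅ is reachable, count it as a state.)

7

Start state of the DFA: {q0}.
{q0} --0--> {q0,q1}  [new]
{q0} --1--> {q0,q2,q4}  [new]
{q0,q1} --0--> {q0,q1,q4}  [new]
{q0,q1} --1--> {q0,q2,q4}  [seen]
{q0,q2,q4} --0--> {q0,q1,q3,q4}  [new]
{q0,q2,q4} --1--> {q0,q1,q2,q4}  [new]
{q0,q1,q4} --0--> {q0,q1,q3,q4}  [seen]
{q0,q1,q4} --1--> {q0,q1,q2,q4}  [seen]
{q0,q1,q3,q4} --0--> {q0,q1,q3,q4}  [seen]
{q0,q1,q3,q4} --1--> {q0,q1,q2,q3,q4}  [new]
{q0,q1,q2,q4} --0--> {q0,q1,q3,q4}  [seen]
{q0,q1,q2,q4} --1--> {q0,q1,q2,q4}  [seen]
{q0,q1,q2,q3,q4} --0--> {q0,q1,q3,q4}  [seen]
{q0,q1,q2,q3,q4} --1--> {q0,q1,q2,q3,q4}  [seen]
Reachable DFA states: {q0}, {q0,q1}, {q0,q2,q4}, {q0,q1,q4}, {q0,q1,q3,q4}, {q0,q1,q2,q4}, {q0,q1,q2,q3,q4}.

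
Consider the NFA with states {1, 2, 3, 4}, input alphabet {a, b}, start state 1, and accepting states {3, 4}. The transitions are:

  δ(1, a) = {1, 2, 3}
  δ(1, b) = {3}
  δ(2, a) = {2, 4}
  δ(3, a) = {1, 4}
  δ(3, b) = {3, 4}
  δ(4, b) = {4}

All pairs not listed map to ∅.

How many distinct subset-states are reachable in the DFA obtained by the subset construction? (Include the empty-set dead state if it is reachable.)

Start state of the DFA: {1}.
{1} --a--> {1, 2, 3}  [new]
{1} --b--> {3}  [new]
{1, 2, 3} --a--> {1, 2, 3, 4}  [new]
{1, 2, 3} --b--> {3, 4}  [new]
{3} --a--> {1, 4}  [new]
{3} --b--> {3, 4}  [seen]
{1, 2, 3, 4} --a--> {1, 2, 3, 4}  [seen]
{1, 2, 3, 4} --b--> {3, 4}  [seen]
{3, 4} --a--> {1, 4}  [seen]
{3, 4} --b--> {3, 4}  [seen]
{1, 4} --a--> {1, 2, 3}  [seen]
{1, 4} --b--> {3, 4}  [seen]
Reachable DFA states: {1}, {1, 2, 3}, {3}, {1, 2, 3, 4}, {3, 4}, {1, 4}.

6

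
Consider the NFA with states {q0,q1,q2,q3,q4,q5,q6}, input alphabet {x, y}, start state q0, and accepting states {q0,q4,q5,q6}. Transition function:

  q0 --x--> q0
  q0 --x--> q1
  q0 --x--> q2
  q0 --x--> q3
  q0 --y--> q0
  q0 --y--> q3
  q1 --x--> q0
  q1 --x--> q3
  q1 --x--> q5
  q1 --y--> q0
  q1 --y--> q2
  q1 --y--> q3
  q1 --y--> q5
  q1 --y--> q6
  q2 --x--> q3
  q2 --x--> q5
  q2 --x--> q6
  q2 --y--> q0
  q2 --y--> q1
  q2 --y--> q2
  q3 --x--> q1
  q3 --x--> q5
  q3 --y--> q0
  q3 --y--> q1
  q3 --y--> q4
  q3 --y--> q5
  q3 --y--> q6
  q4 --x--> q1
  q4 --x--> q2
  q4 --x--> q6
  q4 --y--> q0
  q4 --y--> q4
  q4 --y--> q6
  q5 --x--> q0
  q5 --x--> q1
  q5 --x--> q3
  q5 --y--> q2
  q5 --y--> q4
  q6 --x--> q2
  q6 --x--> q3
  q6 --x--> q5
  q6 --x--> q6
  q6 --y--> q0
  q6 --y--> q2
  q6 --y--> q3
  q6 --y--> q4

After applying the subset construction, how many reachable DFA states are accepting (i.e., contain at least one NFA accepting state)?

7

Start state of the DFA: {q0}.
{q0} --x--> {q0,q1,q2,q3}  [new]
{q0} --y--> {q0,q3}  [new]
{q0,q1,q2,q3} --x--> {q0,q1,q2,q3,q5,q6}  [new]
{q0,q1,q2,q3} --y--> {q0,q1,q2,q3,q4,q5,q6}  [new]
{q0,q3} --x--> {q0,q1,q2,q3,q5}  [new]
{q0,q3} --y--> {q0,q1,q3,q4,q5,q6}  [new]
{q0,q1,q2,q3,q5,q6} --x--> {q0,q1,q2,q3,q5,q6}  [seen]
{q0,q1,q2,q3,q5,q6} --y--> {q0,q1,q2,q3,q4,q5,q6}  [seen]
{q0,q1,q2,q3,q4,q5,q6} --x--> {q0,q1,q2,q3,q5,q6}  [seen]
{q0,q1,q2,q3,q4,q5,q6} --y--> {q0,q1,q2,q3,q4,q5,q6}  [seen]
{q0,q1,q2,q3,q5} --x--> {q0,q1,q2,q3,q5,q6}  [seen]
{q0,q1,q2,q3,q5} --y--> {q0,q1,q2,q3,q4,q5,q6}  [seen]
{q0,q1,q3,q4,q5,q6} --x--> {q0,q1,q2,q3,q5,q6}  [seen]
{q0,q1,q3,q4,q5,q6} --y--> {q0,q1,q2,q3,q4,q5,q6}  [seen]
Reachable DFA states: {q0}, {q0,q1,q2,q3}, {q0,q3}, {q0,q1,q2,q3,q5,q6}, {q0,q1,q2,q3,q4,q5,q6}, {q0,q1,q2,q3,q5}, {q0,q1,q3,q4,q5,q6}.
Accepting DFA states (contain an NFA accepting state): {q0}, {q0,q1,q2,q3}, {q0,q3}, {q0,q1,q2,q3,q5,q6}, {q0,q1,q2,q3,q4,q5,q6}, {q0,q1,q2,q3,q5}, {q0,q1,q3,q4,q5,q6}.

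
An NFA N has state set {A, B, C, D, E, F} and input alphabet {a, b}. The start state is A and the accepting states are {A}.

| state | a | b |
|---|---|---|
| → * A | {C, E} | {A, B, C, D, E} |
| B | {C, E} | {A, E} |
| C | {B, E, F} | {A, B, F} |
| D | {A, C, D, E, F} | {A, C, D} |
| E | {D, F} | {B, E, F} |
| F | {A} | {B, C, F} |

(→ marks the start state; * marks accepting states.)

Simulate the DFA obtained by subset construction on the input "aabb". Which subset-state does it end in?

{A, B, C, D, E, F}

Start: {A}.
δ(A,a) = {C, E}.
Union: {C, E}.
After a: {C, E}.
δ(C,a) = {B, E, F}; δ(E,a) = {D, F}.
Union: {B, D, E, F}.
After a: {B, D, E, F}.
δ(B,b) = {A, E}; δ(D,b) = {A, C, D}; δ(E,b) = {B, E, F}; δ(F,b) = {B, C, F}.
Union: {A, B, C, D, E, F}.
After b: {A, B, C, D, E, F}.
δ(A,b) = {A, B, C, D, E}; δ(B,b) = {A, E}; δ(C,b) = {A, B, F}; δ(D,b) = {A, C, D}; δ(E,b) = {B, E, F}; δ(F,b) = {B, C, F}.
Union: {A, B, C, D, E, F}.
After b: {A, B, C, D, E, F}.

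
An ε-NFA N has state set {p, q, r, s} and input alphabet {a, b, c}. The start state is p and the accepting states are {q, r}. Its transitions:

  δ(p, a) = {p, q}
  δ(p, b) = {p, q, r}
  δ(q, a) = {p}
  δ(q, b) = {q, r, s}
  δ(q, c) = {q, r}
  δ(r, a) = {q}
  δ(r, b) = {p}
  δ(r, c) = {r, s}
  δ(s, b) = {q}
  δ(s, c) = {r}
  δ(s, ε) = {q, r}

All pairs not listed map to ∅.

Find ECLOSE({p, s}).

{p, q, r, s}

Begin with {p, s}.
s →ε {q, r}; add q, r.
ε-closure = {p, q, r, s}.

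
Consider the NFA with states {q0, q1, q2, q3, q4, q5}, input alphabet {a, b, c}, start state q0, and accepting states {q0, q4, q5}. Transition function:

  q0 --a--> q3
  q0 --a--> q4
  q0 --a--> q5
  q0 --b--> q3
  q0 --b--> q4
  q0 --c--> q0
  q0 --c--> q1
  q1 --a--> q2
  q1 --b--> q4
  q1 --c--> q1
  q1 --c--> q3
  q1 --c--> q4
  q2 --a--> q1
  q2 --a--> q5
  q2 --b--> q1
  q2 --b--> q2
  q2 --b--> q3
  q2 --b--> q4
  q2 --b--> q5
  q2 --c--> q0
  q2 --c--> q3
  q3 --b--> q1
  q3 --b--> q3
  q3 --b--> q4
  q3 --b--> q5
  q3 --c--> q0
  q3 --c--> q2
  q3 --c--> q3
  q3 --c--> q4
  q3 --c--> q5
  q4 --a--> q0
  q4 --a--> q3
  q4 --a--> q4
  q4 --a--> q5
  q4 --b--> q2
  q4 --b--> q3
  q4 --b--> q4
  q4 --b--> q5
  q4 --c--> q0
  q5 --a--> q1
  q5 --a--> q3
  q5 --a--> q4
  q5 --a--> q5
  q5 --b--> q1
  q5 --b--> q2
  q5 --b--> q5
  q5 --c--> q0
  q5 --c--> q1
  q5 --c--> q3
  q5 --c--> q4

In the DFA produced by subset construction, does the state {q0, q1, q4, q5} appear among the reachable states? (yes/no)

no

Start state of the DFA: {q0}.
{q0} --a--> {q3, q4, q5}  [new]
{q0} --b--> {q3, q4}  [new]
{q0} --c--> {q0, q1}  [new]
{q3, q4, q5} --a--> {q0, q1, q3, q4, q5}  [new]
{q3, q4, q5} --b--> {q1, q2, q3, q4, q5}  [new]
{q3, q4, q5} --c--> {q0, q1, q2, q3, q4, q5}  [new]
{q3, q4} --a--> {q0, q3, q4, q5}  [new]
{q3, q4} --b--> {q1, q2, q3, q4, q5}  [seen]
{q3, q4} --c--> {q0, q2, q3, q4, q5}  [new]
{q0, q1} --a--> {q2, q3, q4, q5}  [new]
{q0, q1} --b--> {q3, q4}  [seen]
{q0, q1} --c--> {q0, q1, q3, q4}  [new]
{q0, q1, q3, q4, q5} --a--> {q0, q1, q2, q3, q4, q5}  [seen]
{q0, q1, q3, q4, q5} --b--> {q1, q2, q3, q4, q5}  [seen]
{q0, q1, q3, q4, q5} --c--> {q0, q1, q2, q3, q4, q5}  [seen]
{q1, q2, q3, q4, q5} --a--> {q0, q1, q2, q3, q4, q5}  [seen]
{q1, q2, q3, q4, q5} --b--> {q1, q2, q3, q4, q5}  [seen]
{q1, q2, q3, q4, q5} --c--> {q0, q1, q2, q3, q4, q5}  [seen]
{q0, q1, q2, q3, q4, q5} --a--> {q0, q1, q2, q3, q4, q5}  [seen]
{q0, q1, q2, q3, q4, q5} --b--> {q1, q2, q3, q4, q5}  [seen]
{q0, q1, q2, q3, q4, q5} --c--> {q0, q1, q2, q3, q4, q5}  [seen]
{q0, q3, q4, q5} --a--> {q0, q1, q3, q4, q5}  [seen]
{q0, q3, q4, q5} --b--> {q1, q2, q3, q4, q5}  [seen]
{q0, q3, q4, q5} --c--> {q0, q1, q2, q3, q4, q5}  [seen]
{q0, q2, q3, q4, q5} --a--> {q0, q1, q3, q4, q5}  [seen]
{q0, q2, q3, q4, q5} --b--> {q1, q2, q3, q4, q5}  [seen]
{q0, q2, q3, q4, q5} --c--> {q0, q1, q2, q3, q4, q5}  [seen]
{q2, q3, q4, q5} --a--> {q0, q1, q3, q4, q5}  [seen]
{q2, q3, q4, q5} --b--> {q1, q2, q3, q4, q5}  [seen]
{q2, q3, q4, q5} --c--> {q0, q1, q2, q3, q4, q5}  [seen]
{q0, q1, q3, q4} --a--> {q0, q2, q3, q4, q5}  [seen]
{q0, q1, q3, q4} --b--> {q1, q2, q3, q4, q5}  [seen]
{q0, q1, q3, q4} --c--> {q0, q1, q2, q3, q4, q5}  [seen]
Reachable DFA states: {q0}, {q3, q4, q5}, {q3, q4}, {q0, q1}, {q0, q1, q3, q4, q5}, {q1, q2, q3, q4, q5}, {q0, q1, q2, q3, q4, q5}, {q0, q3, q4, q5}, {q0, q2, q3, q4, q5}, {q2, q3, q4, q5}, {q0, q1, q3, q4}.
{q0, q1, q4, q5} is not among them.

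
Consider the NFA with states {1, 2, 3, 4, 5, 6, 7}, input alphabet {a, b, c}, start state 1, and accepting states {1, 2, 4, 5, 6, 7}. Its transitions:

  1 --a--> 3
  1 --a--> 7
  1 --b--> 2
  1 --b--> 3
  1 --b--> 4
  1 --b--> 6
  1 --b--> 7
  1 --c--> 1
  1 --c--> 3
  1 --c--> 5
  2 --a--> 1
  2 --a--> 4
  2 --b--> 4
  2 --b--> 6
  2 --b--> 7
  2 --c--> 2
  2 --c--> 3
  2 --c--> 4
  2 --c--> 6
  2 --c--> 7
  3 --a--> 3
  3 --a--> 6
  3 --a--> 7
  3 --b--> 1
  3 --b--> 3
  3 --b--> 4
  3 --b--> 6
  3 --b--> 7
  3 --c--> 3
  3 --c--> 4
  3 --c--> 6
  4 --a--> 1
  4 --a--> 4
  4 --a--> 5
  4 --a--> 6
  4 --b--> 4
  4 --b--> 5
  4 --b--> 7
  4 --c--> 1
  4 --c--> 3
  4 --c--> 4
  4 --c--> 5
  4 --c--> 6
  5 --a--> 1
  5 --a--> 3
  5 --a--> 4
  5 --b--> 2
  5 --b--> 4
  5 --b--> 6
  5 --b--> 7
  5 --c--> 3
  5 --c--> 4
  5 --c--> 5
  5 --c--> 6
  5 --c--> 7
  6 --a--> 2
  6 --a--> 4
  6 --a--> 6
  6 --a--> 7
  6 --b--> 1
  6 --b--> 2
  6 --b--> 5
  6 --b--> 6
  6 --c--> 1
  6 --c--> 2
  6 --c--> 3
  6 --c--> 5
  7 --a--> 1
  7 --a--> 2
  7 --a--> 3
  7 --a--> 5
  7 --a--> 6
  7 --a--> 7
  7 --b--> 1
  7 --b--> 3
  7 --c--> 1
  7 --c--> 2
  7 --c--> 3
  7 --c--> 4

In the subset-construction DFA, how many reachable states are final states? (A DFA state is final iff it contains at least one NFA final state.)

11

Start state of the DFA: {1}.
{1} --a--> {3, 7}  [new]
{1} --b--> {2, 3, 4, 6, 7}  [new]
{1} --c--> {1, 3, 5}  [new]
{3, 7} --a--> {1, 2, 3, 5, 6, 7}  [new]
{3, 7} --b--> {1, 3, 4, 6, 7}  [new]
{3, 7} --c--> {1, 2, 3, 4, 6}  [new]
{2, 3, 4, 6, 7} --a--> {1, 2, 3, 4, 5, 6, 7}  [new]
{2, 3, 4, 6, 7} --b--> {1, 2, 3, 4, 5, 6, 7}  [seen]
{2, 3, 4, 6, 7} --c--> {1, 2, 3, 4, 5, 6, 7}  [seen]
{1, 3, 5} --a--> {1, 3, 4, 6, 7}  [seen]
{1, 3, 5} --b--> {1, 2, 3, 4, 6, 7}  [new]
{1, 3, 5} --c--> {1, 3, 4, 5, 6, 7}  [new]
{1, 2, 3, 5, 6, 7} --a--> {1, 2, 3, 4, 5, 6, 7}  [seen]
{1, 2, 3, 5, 6, 7} --b--> {1, 2, 3, 4, 5, 6, 7}  [seen]
{1, 2, 3, 5, 6, 7} --c--> {1, 2, 3, 4, 5, 6, 7}  [seen]
{1, 3, 4, 6, 7} --a--> {1, 2, 3, 4, 5, 6, 7}  [seen]
{1, 3, 4, 6, 7} --b--> {1, 2, 3, 4, 5, 6, 7}  [seen]
{1, 3, 4, 6, 7} --c--> {1, 2, 3, 4, 5, 6}  [new]
{1, 2, 3, 4, 6} --a--> {1, 2, 3, 4, 5, 6, 7}  [seen]
{1, 2, 3, 4, 6} --b--> {1, 2, 3, 4, 5, 6, 7}  [seen]
{1, 2, 3, 4, 6} --c--> {1, 2, 3, 4, 5, 6, 7}  [seen]
{1, 2, 3, 4, 5, 6, 7} --a--> {1, 2, 3, 4, 5, 6, 7}  [seen]
{1, 2, 3, 4, 5, 6, 7} --b--> {1, 2, 3, 4, 5, 6, 7}  [seen]
{1, 2, 3, 4, 5, 6, 7} --c--> {1, 2, 3, 4, 5, 6, 7}  [seen]
{1, 2, 3, 4, 6, 7} --a--> {1, 2, 3, 4, 5, 6, 7}  [seen]
{1, 2, 3, 4, 6, 7} --b--> {1, 2, 3, 4, 5, 6, 7}  [seen]
{1, 2, 3, 4, 6, 7} --c--> {1, 2, 3, 4, 5, 6, 7}  [seen]
{1, 3, 4, 5, 6, 7} --a--> {1, 2, 3, 4, 5, 6, 7}  [seen]
{1, 3, 4, 5, 6, 7} --b--> {1, 2, 3, 4, 5, 6, 7}  [seen]
{1, 3, 4, 5, 6, 7} --c--> {1, 2, 3, 4, 5, 6, 7}  [seen]
{1, 2, 3, 4, 5, 6} --a--> {1, 2, 3, 4, 5, 6, 7}  [seen]
{1, 2, 3, 4, 5, 6} --b--> {1, 2, 3, 4, 5, 6, 7}  [seen]
{1, 2, 3, 4, 5, 6} --c--> {1, 2, 3, 4, 5, 6, 7}  [seen]
Reachable DFA states: {1}, {3, 7}, {2, 3, 4, 6, 7}, {1, 3, 5}, {1, 2, 3, 5, 6, 7}, {1, 3, 4, 6, 7}, {1, 2, 3, 4, 6}, {1, 2, 3, 4, 5, 6, 7}, {1, 2, 3, 4, 6, 7}, {1, 3, 4, 5, 6, 7}, {1, 2, 3, 4, 5, 6}.
Accepting DFA states (contain an NFA accepting state): {1}, {3, 7}, {2, 3, 4, 6, 7}, {1, 3, 5}, {1, 2, 3, 5, 6, 7}, {1, 3, 4, 6, 7}, {1, 2, 3, 4, 6}, {1, 2, 3, 4, 5, 6, 7}, {1, 2, 3, 4, 6, 7}, {1, 3, 4, 5, 6, 7}, {1, 2, 3, 4, 5, 6}.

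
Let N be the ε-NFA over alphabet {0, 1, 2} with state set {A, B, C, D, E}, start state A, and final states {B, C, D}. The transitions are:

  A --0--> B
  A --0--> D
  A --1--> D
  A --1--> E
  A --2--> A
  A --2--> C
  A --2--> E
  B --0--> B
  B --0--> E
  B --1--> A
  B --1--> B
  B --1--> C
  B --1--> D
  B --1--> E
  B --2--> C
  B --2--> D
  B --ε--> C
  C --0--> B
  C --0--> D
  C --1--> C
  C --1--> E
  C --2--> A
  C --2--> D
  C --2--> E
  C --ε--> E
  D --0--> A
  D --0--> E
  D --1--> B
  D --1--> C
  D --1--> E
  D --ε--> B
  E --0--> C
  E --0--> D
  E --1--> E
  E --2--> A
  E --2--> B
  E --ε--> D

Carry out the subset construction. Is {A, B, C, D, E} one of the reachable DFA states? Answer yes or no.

yes

Start state of the DFA: {A} (ε-closure of the NFA start).
{A} --0--> {B, C, D, E}  [new]
{A} --1--> {B, C, D, E}  [seen]
{A} --2--> {A, B, C, D, E}  [new]
{B, C, D, E} --0--> {A, B, C, D, E}  [seen]
{B, C, D, E} --1--> {A, B, C, D, E}  [seen]
{B, C, D, E} --2--> {A, B, C, D, E}  [seen]
{A, B, C, D, E} --0--> {A, B, C, D, E}  [seen]
{A, B, C, D, E} --1--> {A, B, C, D, E}  [seen]
{A, B, C, D, E} --2--> {A, B, C, D, E}  [seen]
Reachable DFA states: {A}, {B, C, D, E}, {A, B, C, D, E}.
{A, B, C, D, E} is among them.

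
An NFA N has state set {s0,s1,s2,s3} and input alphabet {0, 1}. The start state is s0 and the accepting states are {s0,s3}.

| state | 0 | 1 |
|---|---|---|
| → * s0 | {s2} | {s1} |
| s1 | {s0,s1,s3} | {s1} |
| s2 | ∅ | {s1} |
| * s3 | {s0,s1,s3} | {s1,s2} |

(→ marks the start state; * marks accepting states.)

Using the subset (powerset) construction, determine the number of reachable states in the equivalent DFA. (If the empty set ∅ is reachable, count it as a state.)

Start state of the DFA: {s0}.
{s0} --0--> {s2}  [new]
{s0} --1--> {s1}  [new]
{s2} --0--> ∅  [new]
{s2} --1--> {s1}  [seen]
{s1} --0--> {s0,s1,s3}  [new]
{s1} --1--> {s1}  [seen]
∅ --0--> ∅  [seen]
∅ --1--> ∅  [seen]
{s0,s1,s3} --0--> {s0,s1,s2,s3}  [new]
{s0,s1,s3} --1--> {s1,s2}  [new]
{s0,s1,s2,s3} --0--> {s0,s1,s2,s3}  [seen]
{s0,s1,s2,s3} --1--> {s1,s2}  [seen]
{s1,s2} --0--> {s0,s1,s3}  [seen]
{s1,s2} --1--> {s1}  [seen]
Reachable DFA states: {s0}, {s2}, {s1}, ∅, {s0,s1,s3}, {s0,s1,s2,s3}, {s1,s2}.

7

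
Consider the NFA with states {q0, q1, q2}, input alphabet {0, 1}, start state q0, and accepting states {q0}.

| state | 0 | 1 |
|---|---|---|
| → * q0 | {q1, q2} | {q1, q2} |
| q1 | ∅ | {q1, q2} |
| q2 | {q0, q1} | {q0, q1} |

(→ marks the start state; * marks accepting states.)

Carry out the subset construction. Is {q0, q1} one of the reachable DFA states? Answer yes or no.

Start state of the DFA: {q0}.
{q0} --0--> {q1, q2}  [new]
{q0} --1--> {q1, q2}  [seen]
{q1, q2} --0--> {q0, q1}  [new]
{q1, q2} --1--> {q0, q1, q2}  [new]
{q0, q1} --0--> {q1, q2}  [seen]
{q0, q1} --1--> {q1, q2}  [seen]
{q0, q1, q2} --0--> {q0, q1, q2}  [seen]
{q0, q1, q2} --1--> {q0, q1, q2}  [seen]
Reachable DFA states: {q0}, {q1, q2}, {q0, q1}, {q0, q1, q2}.
{q0, q1} is among them.

yes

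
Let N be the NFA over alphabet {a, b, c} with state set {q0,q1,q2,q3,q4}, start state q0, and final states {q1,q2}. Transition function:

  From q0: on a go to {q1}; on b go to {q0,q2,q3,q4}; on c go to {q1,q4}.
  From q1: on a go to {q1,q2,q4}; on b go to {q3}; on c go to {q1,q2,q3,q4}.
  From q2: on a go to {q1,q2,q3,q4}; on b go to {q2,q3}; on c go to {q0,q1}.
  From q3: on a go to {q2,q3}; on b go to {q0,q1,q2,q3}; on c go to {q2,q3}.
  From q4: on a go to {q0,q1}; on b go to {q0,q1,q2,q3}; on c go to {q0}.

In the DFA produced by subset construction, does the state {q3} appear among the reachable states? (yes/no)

Start state of the DFA: {q0}.
{q0} --a--> {q1}  [new]
{q0} --b--> {q0,q2,q3,q4}  [new]
{q0} --c--> {q1,q4}  [new]
{q1} --a--> {q1,q2,q4}  [new]
{q1} --b--> {q3}  [new]
{q1} --c--> {q1,q2,q3,q4}  [new]
{q0,q2,q3,q4} --a--> {q0,q1,q2,q3,q4}  [new]
{q0,q2,q3,q4} --b--> {q0,q1,q2,q3,q4}  [seen]
{q0,q2,q3,q4} --c--> {q0,q1,q2,q3,q4}  [seen]
{q1,q4} --a--> {q0,q1,q2,q4}  [new]
{q1,q4} --b--> {q0,q1,q2,q3}  [new]
{q1,q4} --c--> {q0,q1,q2,q3,q4}  [seen]
{q1,q2,q4} --a--> {q0,q1,q2,q3,q4}  [seen]
{q1,q2,q4} --b--> {q0,q1,q2,q3}  [seen]
{q1,q2,q4} --c--> {q0,q1,q2,q3,q4}  [seen]
{q3} --a--> {q2,q3}  [new]
{q3} --b--> {q0,q1,q2,q3}  [seen]
{q3} --c--> {q2,q3}  [seen]
{q1,q2,q3,q4} --a--> {q0,q1,q2,q3,q4}  [seen]
{q1,q2,q3,q4} --b--> {q0,q1,q2,q3}  [seen]
{q1,q2,q3,q4} --c--> {q0,q1,q2,q3,q4}  [seen]
{q0,q1,q2,q3,q4} --a--> {q0,q1,q2,q3,q4}  [seen]
{q0,q1,q2,q3,q4} --b--> {q0,q1,q2,q3,q4}  [seen]
{q0,q1,q2,q3,q4} --c--> {q0,q1,q2,q3,q4}  [seen]
{q0,q1,q2,q4} --a--> {q0,q1,q2,q3,q4}  [seen]
{q0,q1,q2,q4} --b--> {q0,q1,q2,q3,q4}  [seen]
{q0,q1,q2,q4} --c--> {q0,q1,q2,q3,q4}  [seen]
{q0,q1,q2,q3} --a--> {q1,q2,q3,q4}  [seen]
{q0,q1,q2,q3} --b--> {q0,q1,q2,q3,q4}  [seen]
{q0,q1,q2,q3} --c--> {q0,q1,q2,q3,q4}  [seen]
{q2,q3} --a--> {q1,q2,q3,q4}  [seen]
{q2,q3} --b--> {q0,q1,q2,q3}  [seen]
{q2,q3} --c--> {q0,q1,q2,q3}  [seen]
Reachable DFA states: {q0}, {q1}, {q0,q2,q3,q4}, {q1,q4}, {q1,q2,q4}, {q3}, {q1,q2,q3,q4}, {q0,q1,q2,q3,q4}, {q0,q1,q2,q4}, {q0,q1,q2,q3}, {q2,q3}.
{q3} is among them.

yes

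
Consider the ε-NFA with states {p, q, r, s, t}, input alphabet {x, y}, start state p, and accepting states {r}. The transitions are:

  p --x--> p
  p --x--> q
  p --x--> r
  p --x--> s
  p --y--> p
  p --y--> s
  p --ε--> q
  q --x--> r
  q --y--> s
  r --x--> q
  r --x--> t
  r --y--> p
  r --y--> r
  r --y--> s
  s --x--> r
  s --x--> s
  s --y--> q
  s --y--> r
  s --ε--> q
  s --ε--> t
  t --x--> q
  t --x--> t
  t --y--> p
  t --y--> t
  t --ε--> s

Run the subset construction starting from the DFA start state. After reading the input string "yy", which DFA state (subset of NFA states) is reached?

{p, q, r, s, t}

Start: {p, q}.
δ(p,y) = {p, s}; δ(q,y) = {s}.
Union: {p, s}.
ε-closure gives {p, q, s, t}.
After y: {p, q, s, t}.
δ(p,y) = {p, s}; δ(q,y) = {s}; δ(s,y) = {q, r}; δ(t,y) = {p, t}.
Union: {p, q, r, s, t}.
After y: {p, q, r, s, t}.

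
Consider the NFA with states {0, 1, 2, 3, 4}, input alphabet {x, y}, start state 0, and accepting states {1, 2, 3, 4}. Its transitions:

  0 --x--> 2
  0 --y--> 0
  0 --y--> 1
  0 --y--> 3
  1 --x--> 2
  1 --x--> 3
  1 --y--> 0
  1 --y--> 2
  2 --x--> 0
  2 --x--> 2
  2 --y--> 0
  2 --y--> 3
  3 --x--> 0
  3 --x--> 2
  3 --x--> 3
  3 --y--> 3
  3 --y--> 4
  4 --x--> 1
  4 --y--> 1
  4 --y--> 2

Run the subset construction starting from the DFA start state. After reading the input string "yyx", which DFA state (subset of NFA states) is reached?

{0, 1, 2, 3}

Start: {0}.
δ(0,y) = {0, 1, 3}.
Union: {0, 1, 3}.
After y: {0, 1, 3}.
δ(0,y) = {0, 1, 3}; δ(1,y) = {0, 2}; δ(3,y) = {3, 4}.
Union: {0, 1, 2, 3, 4}.
After y: {0, 1, 2, 3, 4}.
δ(0,x) = {2}; δ(1,x) = {2, 3}; δ(2,x) = {0, 2}; δ(3,x) = {0, 2, 3}; δ(4,x) = {1}.
Union: {0, 1, 2, 3}.
After x: {0, 1, 2, 3}.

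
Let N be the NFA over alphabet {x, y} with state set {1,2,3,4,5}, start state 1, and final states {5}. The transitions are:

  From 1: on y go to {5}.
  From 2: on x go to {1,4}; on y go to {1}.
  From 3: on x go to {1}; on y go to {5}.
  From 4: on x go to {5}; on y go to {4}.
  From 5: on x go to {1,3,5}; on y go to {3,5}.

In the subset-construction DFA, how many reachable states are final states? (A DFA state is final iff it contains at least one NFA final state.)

3

Start state of the DFA: {1}.
{1} --x--> ∅  [new]
{1} --y--> {5}  [new]
∅ --x--> ∅  [seen]
∅ --y--> ∅  [seen]
{5} --x--> {1,3,5}  [new]
{5} --y--> {3,5}  [new]
{1,3,5} --x--> {1,3,5}  [seen]
{1,3,5} --y--> {3,5}  [seen]
{3,5} --x--> {1,3,5}  [seen]
{3,5} --y--> {3,5}  [seen]
Reachable DFA states: {1}, ∅, {5}, {1,3,5}, {3,5}.
Accepting DFA states (contain an NFA accepting state): {5}, {1,3,5}, {3,5}.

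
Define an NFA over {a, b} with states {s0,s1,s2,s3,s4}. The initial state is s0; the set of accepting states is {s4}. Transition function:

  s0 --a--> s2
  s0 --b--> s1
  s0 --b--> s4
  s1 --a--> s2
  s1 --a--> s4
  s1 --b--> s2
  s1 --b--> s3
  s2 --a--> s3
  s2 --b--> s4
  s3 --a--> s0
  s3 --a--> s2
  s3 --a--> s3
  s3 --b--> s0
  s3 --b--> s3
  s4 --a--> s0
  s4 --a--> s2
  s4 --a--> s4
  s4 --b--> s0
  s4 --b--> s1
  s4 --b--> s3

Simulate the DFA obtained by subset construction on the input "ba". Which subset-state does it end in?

Start: {s0}.
δ(s0,b) = {s1,s4}.
Union: {s1,s4}.
After b: {s1,s4}.
δ(s1,a) = {s2,s4}; δ(s4,a) = {s0,s2,s4}.
Union: {s0,s2,s4}.
After a: {s0,s2,s4}.

{s0,s2,s4}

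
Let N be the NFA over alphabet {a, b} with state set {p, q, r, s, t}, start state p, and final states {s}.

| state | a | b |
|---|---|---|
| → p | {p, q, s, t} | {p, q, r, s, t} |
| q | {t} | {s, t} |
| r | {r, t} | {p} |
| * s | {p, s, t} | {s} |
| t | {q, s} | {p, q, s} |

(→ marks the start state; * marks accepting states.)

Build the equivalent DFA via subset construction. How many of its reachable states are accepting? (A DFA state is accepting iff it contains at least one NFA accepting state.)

2

Start state of the DFA: {p}.
{p} --a--> {p, q, s, t}  [new]
{p} --b--> {p, q, r, s, t}  [new]
{p, q, s, t} --a--> {p, q, s, t}  [seen]
{p, q, s, t} --b--> {p, q, r, s, t}  [seen]
{p, q, r, s, t} --a--> {p, q, r, s, t}  [seen]
{p, q, r, s, t} --b--> {p, q, r, s, t}  [seen]
Reachable DFA states: {p}, {p, q, s, t}, {p, q, r, s, t}.
Accepting DFA states (contain an NFA accepting state): {p, q, s, t}, {p, q, r, s, t}.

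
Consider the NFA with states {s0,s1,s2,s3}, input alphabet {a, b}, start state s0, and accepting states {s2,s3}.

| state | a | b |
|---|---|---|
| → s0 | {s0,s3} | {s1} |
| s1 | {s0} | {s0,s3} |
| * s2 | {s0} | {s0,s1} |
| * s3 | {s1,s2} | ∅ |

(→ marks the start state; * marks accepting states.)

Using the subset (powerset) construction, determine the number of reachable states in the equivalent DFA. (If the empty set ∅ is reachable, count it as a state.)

Start state of the DFA: {s0}.
{s0} --a--> {s0,s3}  [new]
{s0} --b--> {s1}  [new]
{s0,s3} --a--> {s0,s1,s2,s3}  [new]
{s0,s3} --b--> {s1}  [seen]
{s1} --a--> {s0}  [seen]
{s1} --b--> {s0,s3}  [seen]
{s0,s1,s2,s3} --a--> {s0,s1,s2,s3}  [seen]
{s0,s1,s2,s3} --b--> {s0,s1,s3}  [new]
{s0,s1,s3} --a--> {s0,s1,s2,s3}  [seen]
{s0,s1,s3} --b--> {s0,s1,s3}  [seen]
Reachable DFA states: {s0}, {s0,s3}, {s1}, {s0,s1,s2,s3}, {s0,s1,s3}.

5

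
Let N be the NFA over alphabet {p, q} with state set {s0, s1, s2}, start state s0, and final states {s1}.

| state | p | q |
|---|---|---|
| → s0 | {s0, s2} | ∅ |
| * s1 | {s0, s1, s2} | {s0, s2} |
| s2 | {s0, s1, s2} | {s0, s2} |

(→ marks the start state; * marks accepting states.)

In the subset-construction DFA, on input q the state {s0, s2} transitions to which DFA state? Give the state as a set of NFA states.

δ(s0,q) = ∅; δ(s2,q) = {s0, s2}.
Union: {s0, s2}.

{s0, s2}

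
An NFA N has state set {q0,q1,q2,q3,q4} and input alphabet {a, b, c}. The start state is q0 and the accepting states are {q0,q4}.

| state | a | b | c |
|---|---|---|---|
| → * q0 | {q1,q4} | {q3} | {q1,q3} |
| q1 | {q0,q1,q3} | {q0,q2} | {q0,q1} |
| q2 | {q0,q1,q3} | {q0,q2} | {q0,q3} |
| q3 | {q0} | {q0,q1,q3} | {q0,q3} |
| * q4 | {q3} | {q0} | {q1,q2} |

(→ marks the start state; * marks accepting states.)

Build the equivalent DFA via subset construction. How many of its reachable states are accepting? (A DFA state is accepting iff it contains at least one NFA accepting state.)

Start state of the DFA: {q0}.
{q0} --a--> {q1,q4}  [new]
{q0} --b--> {q3}  [new]
{q0} --c--> {q1,q3}  [new]
{q1,q4} --a--> {q0,q1,q3}  [new]
{q1,q4} --b--> {q0,q2}  [new]
{q1,q4} --c--> {q0,q1,q2}  [new]
{q3} --a--> {q0}  [seen]
{q3} --b--> {q0,q1,q3}  [seen]
{q3} --c--> {q0,q3}  [new]
{q1,q3} --a--> {q0,q1,q3}  [seen]
{q1,q3} --b--> {q0,q1,q2,q3}  [new]
{q1,q3} --c--> {q0,q1,q3}  [seen]
{q0,q1,q3} --a--> {q0,q1,q3,q4}  [new]
{q0,q1,q3} --b--> {q0,q1,q2,q3}  [seen]
{q0,q1,q3} --c--> {q0,q1,q3}  [seen]
{q0,q2} --a--> {q0,q1,q3,q4}  [seen]
{q0,q2} --b--> {q0,q2,q3}  [new]
{q0,q2} --c--> {q0,q1,q3}  [seen]
{q0,q1,q2} --a--> {q0,q1,q3,q4}  [seen]
{q0,q1,q2} --b--> {q0,q2,q3}  [seen]
{q0,q1,q2} --c--> {q0,q1,q3}  [seen]
{q0,q3} --a--> {q0,q1,q4}  [new]
{q0,q3} --b--> {q0,q1,q3}  [seen]
{q0,q3} --c--> {q0,q1,q3}  [seen]
{q0,q1,q2,q3} --a--> {q0,q1,q3,q4}  [seen]
{q0,q1,q2,q3} --b--> {q0,q1,q2,q3}  [seen]
{q0,q1,q2,q3} --c--> {q0,q1,q3}  [seen]
{q0,q1,q3,q4} --a--> {q0,q1,q3,q4}  [seen]
{q0,q1,q3,q4} --b--> {q0,q1,q2,q3}  [seen]
{q0,q1,q3,q4} --c--> {q0,q1,q2,q3}  [seen]
{q0,q2,q3} --a--> {q0,q1,q3,q4}  [seen]
{q0,q2,q3} --b--> {q0,q1,q2,q3}  [seen]
{q0,q2,q3} --c--> {q0,q1,q3}  [seen]
{q0,q1,q4} --a--> {q0,q1,q3,q4}  [seen]
{q0,q1,q4} --b--> {q0,q2,q3}  [seen]
{q0,q1,q4} --c--> {q0,q1,q2,q3}  [seen]
Reachable DFA states: {q0}, {q1,q4}, {q3}, {q1,q3}, {q0,q1,q3}, {q0,q2}, {q0,q1,q2}, {q0,q3}, {q0,q1,q2,q3}, {q0,q1,q3,q4}, {q0,q2,q3}, {q0,q1,q4}.
Accepting DFA states (contain an NFA accepting state): {q0}, {q1,q4}, {q0,q1,q3}, {q0,q2}, {q0,q1,q2}, {q0,q3}, {q0,q1,q2,q3}, {q0,q1,q3,q4}, {q0,q2,q3}, {q0,q1,q4}.

10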